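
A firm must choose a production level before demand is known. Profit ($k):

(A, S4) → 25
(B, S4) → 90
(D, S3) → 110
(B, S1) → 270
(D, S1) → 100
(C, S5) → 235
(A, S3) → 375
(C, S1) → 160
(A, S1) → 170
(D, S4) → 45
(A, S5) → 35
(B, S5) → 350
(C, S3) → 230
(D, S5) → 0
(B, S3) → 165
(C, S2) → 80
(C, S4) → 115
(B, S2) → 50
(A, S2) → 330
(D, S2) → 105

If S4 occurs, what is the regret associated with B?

Best payoff under S4 is 115.
Regret = 115 − 90 = 25.

25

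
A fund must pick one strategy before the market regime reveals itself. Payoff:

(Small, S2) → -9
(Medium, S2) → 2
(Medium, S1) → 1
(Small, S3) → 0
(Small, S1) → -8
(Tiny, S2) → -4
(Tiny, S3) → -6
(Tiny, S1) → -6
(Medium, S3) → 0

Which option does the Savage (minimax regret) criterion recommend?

Column bests: S1=1, S2=2, S3=0.
Tiny regrets: 7, 6, 6 → max 7
Small regrets: 9, 11, 0 → max 11
Medium regrets: 0, 0, 0 → max 0
Smallest max regret = 0 → Medium.

Medium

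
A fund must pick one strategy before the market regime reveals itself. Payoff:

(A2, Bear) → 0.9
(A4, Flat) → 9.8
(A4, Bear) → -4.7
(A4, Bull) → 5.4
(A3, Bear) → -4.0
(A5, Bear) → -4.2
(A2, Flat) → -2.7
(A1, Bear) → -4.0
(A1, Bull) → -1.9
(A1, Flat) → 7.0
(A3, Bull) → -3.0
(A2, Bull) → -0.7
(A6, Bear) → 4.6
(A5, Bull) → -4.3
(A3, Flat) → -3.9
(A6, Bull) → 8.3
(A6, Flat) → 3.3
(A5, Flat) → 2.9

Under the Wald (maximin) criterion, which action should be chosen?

A6

Row minima: A1=-4.0, A2=-2.7, A3=-4.0, A4=-4.7, A5=-4.3, A6=3.3
Best worst-case = 3.3 → A6.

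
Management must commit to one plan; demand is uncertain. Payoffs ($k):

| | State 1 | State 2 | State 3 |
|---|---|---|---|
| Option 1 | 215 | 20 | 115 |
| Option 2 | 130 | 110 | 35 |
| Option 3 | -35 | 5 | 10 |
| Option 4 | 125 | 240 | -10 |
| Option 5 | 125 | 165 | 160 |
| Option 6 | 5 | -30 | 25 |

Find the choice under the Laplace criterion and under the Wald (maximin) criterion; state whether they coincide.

Row averages: Option 1=350/3, Option 2=275/3, Option 3=-20/3, Option 4=355/3, Option 5=150, Option 6=0
Highest average = 150 → Option 5.
Row minima: Option 1=20, Option 2=35, Option 3=-35, Option 4=-10, Option 5=125, Option 6=-30
Best worst-case = 125 → Option 5.

laplace → Option 5; maximin → Option 5 (agree)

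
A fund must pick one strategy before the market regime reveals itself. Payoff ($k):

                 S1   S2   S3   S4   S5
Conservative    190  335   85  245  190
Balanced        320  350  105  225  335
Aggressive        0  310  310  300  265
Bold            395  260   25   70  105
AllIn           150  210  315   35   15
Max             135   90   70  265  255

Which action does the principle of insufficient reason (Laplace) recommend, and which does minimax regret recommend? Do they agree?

laplace → Balanced; minimax regret → Balanced (agree)

Row averages: Conservative=209, Balanced=267, Aggressive=237, Bold=171, AllIn=145, Max=163
Highest average = 267 → Balanced.
Column bests: S1=395, S2=350, S3=315, S4=300, S5=335.
Conservative regrets: 205, 15, 230, 55, 145 → max 230
Balanced regrets: 75, 0, 210, 75, 0 → max 210
Aggressive regrets: 395, 40, 5, 0, 70 → max 395
Bold regrets: 0, 90, 290, 230, 230 → max 290
AllIn regrets: 245, 140, 0, 265, 320 → max 320
Max regrets: 260, 260, 245, 35, 80 → max 260
Smallest max regret = 210 → Balanced.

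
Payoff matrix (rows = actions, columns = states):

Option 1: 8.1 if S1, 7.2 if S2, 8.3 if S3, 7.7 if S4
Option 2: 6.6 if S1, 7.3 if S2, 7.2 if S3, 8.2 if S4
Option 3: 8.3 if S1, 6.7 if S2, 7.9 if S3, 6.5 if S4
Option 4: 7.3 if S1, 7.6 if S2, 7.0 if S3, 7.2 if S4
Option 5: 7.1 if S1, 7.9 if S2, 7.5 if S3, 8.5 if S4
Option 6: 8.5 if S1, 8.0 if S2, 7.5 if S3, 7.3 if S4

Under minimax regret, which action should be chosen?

Option 1

Column bests: S1=8.5, S2=8.0, S3=8.3, S4=8.5.
Option 1 regrets: 0.4, 0.8, 0.0, 0.8 → max 0.8
Option 2 regrets: 1.9, 0.7, 1.1, 0.3 → max 1.9
Option 3 regrets: 0.2, 1.3, 0.4, 2.0 → max 2.0
Option 4 regrets: 1.2, 0.4, 1.3, 1.3 → max 1.3
Option 5 regrets: 1.4, 0.1, 0.8, 0.0 → max 1.4
Option 6 regrets: 0.0, 0.0, 0.8, 1.2 → max 1.2
Smallest max regret = 0.8 → Option 1.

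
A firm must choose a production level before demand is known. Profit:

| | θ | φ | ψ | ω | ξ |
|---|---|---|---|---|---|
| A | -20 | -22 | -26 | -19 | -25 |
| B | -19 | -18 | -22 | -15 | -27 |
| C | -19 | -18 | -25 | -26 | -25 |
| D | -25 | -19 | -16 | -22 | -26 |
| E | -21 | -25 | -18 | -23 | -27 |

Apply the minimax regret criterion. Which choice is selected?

Column bests: θ=-19, φ=-18, ψ=-16, ω=-15, ξ=-25.
A regrets: 1, 4, 10, 4, 0 → max 10
B regrets: 0, 0, 6, 0, 2 → max 6
C regrets: 0, 0, 9, 11, 0 → max 11
D regrets: 6, 1, 0, 7, 1 → max 7
E regrets: 2, 7, 2, 8, 2 → max 8
Smallest max regret = 6 → B.

B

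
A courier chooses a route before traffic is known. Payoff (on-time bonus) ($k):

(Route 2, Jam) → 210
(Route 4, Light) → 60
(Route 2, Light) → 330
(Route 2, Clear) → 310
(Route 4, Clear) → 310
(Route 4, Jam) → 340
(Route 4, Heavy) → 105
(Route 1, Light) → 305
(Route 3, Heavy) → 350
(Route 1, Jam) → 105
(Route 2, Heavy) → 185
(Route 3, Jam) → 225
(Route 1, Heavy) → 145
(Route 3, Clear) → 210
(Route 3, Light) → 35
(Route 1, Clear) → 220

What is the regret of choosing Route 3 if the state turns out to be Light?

Best payoff under Light is 330.
Regret = 330 − 35 = 295.

295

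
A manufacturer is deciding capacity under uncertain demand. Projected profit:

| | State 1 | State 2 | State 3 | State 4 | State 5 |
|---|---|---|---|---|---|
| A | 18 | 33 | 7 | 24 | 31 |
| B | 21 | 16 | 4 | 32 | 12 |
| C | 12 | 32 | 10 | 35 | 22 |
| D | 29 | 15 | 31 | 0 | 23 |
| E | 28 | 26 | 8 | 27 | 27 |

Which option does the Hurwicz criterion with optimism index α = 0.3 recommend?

C

A: 0.3·33 + 0.7·7 = 14.8
B: 0.3·32 + 0.7·4 = 12.4
C: 0.3·35 + 0.7·10 = 17.5
D: 0.3·31 + 0.7·0 = 9.3
E: 0.3·28 + 0.7·8 = 14
Highest Hurwicz score = 17.5 → C.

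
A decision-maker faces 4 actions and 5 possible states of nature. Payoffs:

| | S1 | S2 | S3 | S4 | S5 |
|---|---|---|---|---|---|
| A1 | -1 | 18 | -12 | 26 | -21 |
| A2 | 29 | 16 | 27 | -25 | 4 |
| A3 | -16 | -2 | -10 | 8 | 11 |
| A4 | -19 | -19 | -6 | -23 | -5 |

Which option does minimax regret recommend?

A1

Column bests: S1=29, S2=18, S3=27, S4=26, S5=11.
A1 regrets: 30, 0, 39, 0, 32 → max 39
A2 regrets: 0, 2, 0, 51, 7 → max 51
A3 regrets: 45, 20, 37, 18, 0 → max 45
A4 regrets: 48, 37, 33, 49, 16 → max 49
Smallest max regret = 39 → A1.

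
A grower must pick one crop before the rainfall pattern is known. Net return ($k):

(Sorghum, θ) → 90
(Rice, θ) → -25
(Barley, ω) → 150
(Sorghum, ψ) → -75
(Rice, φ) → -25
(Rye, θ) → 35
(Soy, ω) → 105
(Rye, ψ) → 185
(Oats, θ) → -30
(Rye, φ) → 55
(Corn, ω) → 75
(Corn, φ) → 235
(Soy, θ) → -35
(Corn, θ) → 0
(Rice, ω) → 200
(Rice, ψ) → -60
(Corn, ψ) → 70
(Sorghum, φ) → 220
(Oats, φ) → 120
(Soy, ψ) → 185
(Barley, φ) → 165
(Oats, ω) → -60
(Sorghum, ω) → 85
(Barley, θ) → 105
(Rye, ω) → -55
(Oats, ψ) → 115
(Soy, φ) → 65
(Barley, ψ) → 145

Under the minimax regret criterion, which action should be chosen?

Barley

Column bests: θ=105, φ=235, ψ=185, ω=200.
Sorghum regrets: 15, 15, 260, 115 → max 260
Soy regrets: 140, 170, 0, 95 → max 170
Rice regrets: 130, 260, 245, 0 → max 260
Corn regrets: 105, 0, 115, 125 → max 125
Rye regrets: 70, 180, 0, 255 → max 255
Barley regrets: 0, 70, 40, 50 → max 70
Oats regrets: 135, 115, 70, 260 → max 260
Smallest max regret = 70 → Barley.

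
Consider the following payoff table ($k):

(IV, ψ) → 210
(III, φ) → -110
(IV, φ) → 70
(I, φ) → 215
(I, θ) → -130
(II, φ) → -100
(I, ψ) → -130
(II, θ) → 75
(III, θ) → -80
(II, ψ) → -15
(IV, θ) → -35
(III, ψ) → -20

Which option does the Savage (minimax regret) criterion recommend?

IV

Column bests: θ=75, φ=215, ψ=210.
I regrets: 205, 0, 340 → max 340
II regrets: 0, 315, 225 → max 315
III regrets: 155, 325, 230 → max 325
IV regrets: 110, 145, 0 → max 145
Smallest max regret = 145 → IV.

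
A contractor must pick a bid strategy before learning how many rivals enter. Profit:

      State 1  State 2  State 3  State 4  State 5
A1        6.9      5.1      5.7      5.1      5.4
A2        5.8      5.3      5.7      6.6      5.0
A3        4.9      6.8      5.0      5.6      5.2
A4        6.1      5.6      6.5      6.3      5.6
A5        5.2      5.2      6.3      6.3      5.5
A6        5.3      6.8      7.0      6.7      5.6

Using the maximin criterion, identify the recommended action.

Row minima: A1=5.1, A2=5.0, A3=4.9, A4=5.6, A5=5.2, A6=5.3
Best worst-case = 5.6 → A4.

A4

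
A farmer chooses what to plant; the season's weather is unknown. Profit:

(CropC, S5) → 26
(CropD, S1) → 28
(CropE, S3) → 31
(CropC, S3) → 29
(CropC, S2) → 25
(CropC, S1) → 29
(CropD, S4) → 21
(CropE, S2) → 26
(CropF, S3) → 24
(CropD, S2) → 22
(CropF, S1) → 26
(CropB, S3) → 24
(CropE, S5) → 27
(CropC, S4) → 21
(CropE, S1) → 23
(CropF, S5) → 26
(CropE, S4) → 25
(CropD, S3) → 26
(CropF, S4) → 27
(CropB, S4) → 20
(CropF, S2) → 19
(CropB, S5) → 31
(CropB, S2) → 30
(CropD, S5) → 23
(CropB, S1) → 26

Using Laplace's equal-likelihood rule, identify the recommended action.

CropE

Row averages: CropD=24, CropF=24.4, CropC=26, CropB=26.2, CropE=26.4
Highest average = 26.4 → CropE.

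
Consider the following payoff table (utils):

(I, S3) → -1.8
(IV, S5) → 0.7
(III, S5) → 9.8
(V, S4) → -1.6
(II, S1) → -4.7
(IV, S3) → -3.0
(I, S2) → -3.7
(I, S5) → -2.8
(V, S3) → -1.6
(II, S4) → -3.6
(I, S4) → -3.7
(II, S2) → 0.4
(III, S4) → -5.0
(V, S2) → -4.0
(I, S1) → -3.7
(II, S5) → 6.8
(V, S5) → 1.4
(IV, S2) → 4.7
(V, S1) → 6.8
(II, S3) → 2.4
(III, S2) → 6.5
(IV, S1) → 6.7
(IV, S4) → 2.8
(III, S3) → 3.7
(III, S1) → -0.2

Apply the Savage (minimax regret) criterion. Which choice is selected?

Column bests: S1=6.8, S2=6.5, S3=3.7, S4=2.8, S5=9.8.
I regrets: 10.5, 10.2, 5.5, 6.5, 12.6 → max 12.6
II regrets: 11.5, 6.1, 1.3, 6.4, 3.0 → max 11.5
III regrets: 7.0, 0.0, 0.0, 7.8, 0.0 → max 7.8
IV regrets: 0.1, 1.8, 6.7, 0.0, 9.1 → max 9.1
V regrets: 0.0, 10.5, 5.3, 4.4, 8.4 → max 10.5
Smallest max regret = 7.8 → III.

III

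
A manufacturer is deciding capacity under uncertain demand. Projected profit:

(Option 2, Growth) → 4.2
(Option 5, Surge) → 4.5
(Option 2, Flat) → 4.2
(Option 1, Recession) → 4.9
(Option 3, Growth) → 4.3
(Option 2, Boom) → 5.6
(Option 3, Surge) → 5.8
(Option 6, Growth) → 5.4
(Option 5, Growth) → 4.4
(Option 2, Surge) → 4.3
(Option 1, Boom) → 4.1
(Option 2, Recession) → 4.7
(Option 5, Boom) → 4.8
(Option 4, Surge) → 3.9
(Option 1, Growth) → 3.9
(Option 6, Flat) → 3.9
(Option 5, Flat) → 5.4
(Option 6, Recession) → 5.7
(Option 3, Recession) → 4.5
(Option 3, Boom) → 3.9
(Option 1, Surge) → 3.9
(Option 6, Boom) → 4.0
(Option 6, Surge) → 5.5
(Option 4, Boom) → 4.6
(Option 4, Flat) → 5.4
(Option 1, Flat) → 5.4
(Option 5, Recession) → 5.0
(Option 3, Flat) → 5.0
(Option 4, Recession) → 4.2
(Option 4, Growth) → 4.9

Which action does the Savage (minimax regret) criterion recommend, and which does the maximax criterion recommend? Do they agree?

minimax regret → Option 5; maximax → Option 3 (disagree)

Column bests: Recession=5.7, Flat=5.4, Growth=5.4, Boom=5.6, Surge=5.8.
Option 1 regrets: 0.8, 0.0, 1.5, 1.5, 1.9 → max 1.9
Option 2 regrets: 1.0, 1.2, 1.2, 0.0, 1.5 → max 1.5
Option 3 regrets: 1.2, 0.4, 1.1, 1.7, 0.0 → max 1.7
Option 4 regrets: 1.5, 0.0, 0.5, 1.0, 1.9 → max 1.9
Option 5 regrets: 0.7, 0.0, 1.0, 0.8, 1.3 → max 1.3
Option 6 regrets: 0.0, 1.5, 0.0, 1.6, 0.3 → max 1.6
Smallest max regret = 1.3 → Option 5.
Row maxima: Option 1=5.4, Option 2=5.6, Option 3=5.8, Option 4=5.4, Option 5=5.4, Option 6=5.7
Best best-case = 5.8 → Option 3.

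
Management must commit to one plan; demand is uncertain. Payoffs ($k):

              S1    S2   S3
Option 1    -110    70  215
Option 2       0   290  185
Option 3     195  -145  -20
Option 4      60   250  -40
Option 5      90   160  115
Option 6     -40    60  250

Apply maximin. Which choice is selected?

Row minima: Option 1=-110, Option 2=0, Option 3=-145, Option 4=-40, Option 5=90, Option 6=-40
Best worst-case = 90 → Option 5.

Option 5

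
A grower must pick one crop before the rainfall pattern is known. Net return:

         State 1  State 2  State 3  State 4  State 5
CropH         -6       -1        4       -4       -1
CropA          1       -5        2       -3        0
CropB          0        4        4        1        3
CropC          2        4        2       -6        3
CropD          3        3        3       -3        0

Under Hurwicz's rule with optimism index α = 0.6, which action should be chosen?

CropH: 0.6·4 + 0.4·(-6) = 0
CropA: 0.6·2 + 0.4·(-5) = -0.8
CropB: 0.6·4 + 0.4·0 = 2.4
CropC: 0.6·4 + 0.4·(-6) = 0
CropD: 0.6·3 + 0.4·(-3) = 0.6
Highest Hurwicz score = 2.4 → CropB.

CropB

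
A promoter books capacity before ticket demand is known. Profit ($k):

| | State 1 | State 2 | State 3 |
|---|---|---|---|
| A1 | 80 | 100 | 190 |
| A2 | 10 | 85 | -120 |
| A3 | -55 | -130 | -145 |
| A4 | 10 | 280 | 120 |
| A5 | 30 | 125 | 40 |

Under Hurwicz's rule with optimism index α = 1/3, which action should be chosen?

A1: 1/3·190 + 2/3·80 = 350/3
A2: 1/3·85 + 2/3·(-120) = -155/3
A3: 1/3·(-55) + 2/3·(-145) = -115
A4: 1/3·280 + 2/3·10 = 100
A5: 1/3·125 + 2/3·30 = 185/3
Highest Hurwicz score = 350/3 → A1.

A1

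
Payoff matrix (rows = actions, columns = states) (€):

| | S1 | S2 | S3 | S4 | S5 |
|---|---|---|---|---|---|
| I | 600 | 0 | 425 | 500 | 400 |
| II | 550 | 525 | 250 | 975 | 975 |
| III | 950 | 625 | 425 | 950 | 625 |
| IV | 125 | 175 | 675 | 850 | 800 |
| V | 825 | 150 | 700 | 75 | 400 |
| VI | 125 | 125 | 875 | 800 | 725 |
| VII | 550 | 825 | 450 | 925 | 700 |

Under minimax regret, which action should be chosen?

Column bests: S1=950, S2=825, S3=875, S4=975, S5=975.
I regrets: 350, 825, 450, 475, 575 → max 825
II regrets: 400, 300, 625, 0, 0 → max 625
III regrets: 0, 200, 450, 25, 350 → max 450
IV regrets: 825, 650, 200, 125, 175 → max 825
V regrets: 125, 675, 175, 900, 575 → max 900
VI regrets: 825, 700, 0, 175, 250 → max 825
VII regrets: 400, 0, 425, 50, 275 → max 425
Smallest max regret = 425 → VII.

VII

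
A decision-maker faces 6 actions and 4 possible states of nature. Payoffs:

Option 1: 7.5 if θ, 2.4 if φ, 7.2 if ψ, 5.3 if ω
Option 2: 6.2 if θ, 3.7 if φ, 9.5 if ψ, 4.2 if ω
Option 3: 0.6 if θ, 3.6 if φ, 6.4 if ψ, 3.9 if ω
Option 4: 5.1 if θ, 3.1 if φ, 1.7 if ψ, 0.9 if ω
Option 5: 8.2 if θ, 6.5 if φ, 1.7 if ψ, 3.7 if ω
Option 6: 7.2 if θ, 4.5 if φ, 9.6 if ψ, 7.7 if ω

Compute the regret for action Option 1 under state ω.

2.4

Best payoff under ω is 7.7.
Regret = 7.7 − 5.3 = 2.4.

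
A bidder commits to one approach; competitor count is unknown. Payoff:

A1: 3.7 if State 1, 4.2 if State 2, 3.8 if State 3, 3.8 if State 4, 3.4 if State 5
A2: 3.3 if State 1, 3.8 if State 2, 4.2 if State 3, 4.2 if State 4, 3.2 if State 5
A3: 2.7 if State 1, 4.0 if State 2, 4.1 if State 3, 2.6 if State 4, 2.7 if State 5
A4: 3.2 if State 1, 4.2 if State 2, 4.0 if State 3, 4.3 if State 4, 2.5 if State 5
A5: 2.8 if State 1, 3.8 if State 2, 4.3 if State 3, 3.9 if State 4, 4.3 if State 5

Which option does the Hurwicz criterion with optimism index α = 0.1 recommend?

A1

A1: 0.1·4.2 + 0.9·3.4 = 3.48
A2: 0.1·4.2 + 0.9·3.2 = 3.3
A3: 0.1·4.1 + 0.9·2.6 = 2.75
A4: 0.1·4.3 + 0.9·2.5 = 2.68
A5: 0.1·4.3 + 0.9·2.8 = 2.95
Highest Hurwicz score = 3.48 → A1.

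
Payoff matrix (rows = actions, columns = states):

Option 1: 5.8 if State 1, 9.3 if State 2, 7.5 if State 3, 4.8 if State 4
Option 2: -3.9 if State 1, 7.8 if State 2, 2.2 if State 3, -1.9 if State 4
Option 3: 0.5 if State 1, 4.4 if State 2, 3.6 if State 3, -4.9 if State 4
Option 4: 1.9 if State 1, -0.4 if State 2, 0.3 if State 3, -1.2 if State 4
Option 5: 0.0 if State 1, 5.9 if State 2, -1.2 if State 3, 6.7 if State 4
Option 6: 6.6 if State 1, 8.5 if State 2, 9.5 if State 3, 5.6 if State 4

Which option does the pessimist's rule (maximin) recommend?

Row minima: Option 1=4.8, Option 2=-3.9, Option 3=-4.9, Option 4=-1.2, Option 5=-1.2, Option 6=5.6
Best worst-case = 5.6 → Option 6.

Option 6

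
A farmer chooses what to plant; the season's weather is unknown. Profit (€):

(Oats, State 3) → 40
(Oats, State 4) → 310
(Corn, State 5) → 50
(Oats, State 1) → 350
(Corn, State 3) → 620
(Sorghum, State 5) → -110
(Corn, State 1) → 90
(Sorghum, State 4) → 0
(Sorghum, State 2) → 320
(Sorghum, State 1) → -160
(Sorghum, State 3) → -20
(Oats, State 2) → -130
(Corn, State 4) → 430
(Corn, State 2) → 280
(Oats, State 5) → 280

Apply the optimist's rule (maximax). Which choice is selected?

Corn

Row maxima: Corn=620, Oats=350, Sorghum=320
Best best-case = 620 → Corn.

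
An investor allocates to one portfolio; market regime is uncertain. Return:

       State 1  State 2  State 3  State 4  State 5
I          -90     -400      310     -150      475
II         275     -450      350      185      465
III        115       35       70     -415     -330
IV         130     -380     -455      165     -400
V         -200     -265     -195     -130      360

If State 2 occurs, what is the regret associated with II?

Best payoff under State 2 is 35.
Regret = 35 − (-450) = 485.

485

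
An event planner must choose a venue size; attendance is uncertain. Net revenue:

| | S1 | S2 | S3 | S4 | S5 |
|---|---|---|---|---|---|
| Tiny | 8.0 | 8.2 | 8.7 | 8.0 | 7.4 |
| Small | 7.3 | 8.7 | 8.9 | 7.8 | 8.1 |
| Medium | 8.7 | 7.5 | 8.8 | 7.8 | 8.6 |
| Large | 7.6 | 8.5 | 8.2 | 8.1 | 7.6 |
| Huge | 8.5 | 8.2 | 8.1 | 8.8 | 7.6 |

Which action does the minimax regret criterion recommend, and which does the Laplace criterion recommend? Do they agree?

Column bests: S1=8.7, S2=8.7, S3=8.9, S4=8.8, S5=8.6.
Tiny regrets: 0.7, 0.5, 0.2, 0.8, 1.2 → max 1.2
Small regrets: 1.4, 0.0, 0.0, 1.0, 0.5 → max 1.4
Medium regrets: 0.0, 1.2, 0.1, 1.0, 0.0 → max 1.2
Large regrets: 1.1, 0.2, 0.7, 0.7, 1.0 → max 1.1
Huge regrets: 0.2, 0.5, 0.8, 0.0, 1.0 → max 1.0
Smallest max regret = 1.0 → Huge.
Row averages: Tiny=8.06, Small=8.16, Medium=8.28, Large=8, Huge=8.24
Highest average = 8.28 → Medium.

minimax regret → Huge; laplace → Medium (disagree)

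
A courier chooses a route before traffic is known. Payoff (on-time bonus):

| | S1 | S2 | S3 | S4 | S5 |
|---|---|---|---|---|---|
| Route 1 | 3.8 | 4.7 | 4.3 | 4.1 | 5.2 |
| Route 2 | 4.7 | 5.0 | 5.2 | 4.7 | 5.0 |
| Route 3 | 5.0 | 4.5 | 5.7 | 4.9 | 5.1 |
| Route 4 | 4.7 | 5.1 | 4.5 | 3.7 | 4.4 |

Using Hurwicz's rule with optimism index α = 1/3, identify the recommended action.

Route 3

Route 1: 1/3·5.2 + 2/3·3.8 = 64/15
Route 2: 1/3·5.2 + 2/3·4.7 = 73/15
Route 3: 1/3·5.7 + 2/3·4.5 = 4.9
Route 4: 1/3·5.1 + 2/3·3.7 = 25/6
Highest Hurwicz score = 4.9 → Route 3.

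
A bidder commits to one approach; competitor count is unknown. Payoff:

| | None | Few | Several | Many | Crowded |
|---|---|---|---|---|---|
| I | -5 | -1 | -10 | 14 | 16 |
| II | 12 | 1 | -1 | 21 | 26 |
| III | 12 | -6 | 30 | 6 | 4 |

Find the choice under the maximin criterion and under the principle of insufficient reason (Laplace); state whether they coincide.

Row minima: I=-10, II=-1, III=-6
Best worst-case = -1 → II.
Row averages: I=2.8, II=11.8, III=9.2
Highest average = 11.8 → II.

maximin → II; laplace → II (agree)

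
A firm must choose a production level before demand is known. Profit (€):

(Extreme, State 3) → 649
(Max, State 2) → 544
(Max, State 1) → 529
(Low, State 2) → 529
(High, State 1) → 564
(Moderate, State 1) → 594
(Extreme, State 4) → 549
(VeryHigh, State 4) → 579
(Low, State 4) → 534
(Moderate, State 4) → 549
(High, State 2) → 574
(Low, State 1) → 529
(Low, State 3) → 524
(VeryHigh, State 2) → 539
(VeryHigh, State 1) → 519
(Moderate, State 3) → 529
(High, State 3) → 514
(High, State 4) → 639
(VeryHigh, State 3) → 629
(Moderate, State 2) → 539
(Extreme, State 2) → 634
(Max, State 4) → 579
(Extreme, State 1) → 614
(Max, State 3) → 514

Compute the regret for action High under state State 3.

135

Best payoff under State 3 is 649.
Regret = 649 − 514 = 135.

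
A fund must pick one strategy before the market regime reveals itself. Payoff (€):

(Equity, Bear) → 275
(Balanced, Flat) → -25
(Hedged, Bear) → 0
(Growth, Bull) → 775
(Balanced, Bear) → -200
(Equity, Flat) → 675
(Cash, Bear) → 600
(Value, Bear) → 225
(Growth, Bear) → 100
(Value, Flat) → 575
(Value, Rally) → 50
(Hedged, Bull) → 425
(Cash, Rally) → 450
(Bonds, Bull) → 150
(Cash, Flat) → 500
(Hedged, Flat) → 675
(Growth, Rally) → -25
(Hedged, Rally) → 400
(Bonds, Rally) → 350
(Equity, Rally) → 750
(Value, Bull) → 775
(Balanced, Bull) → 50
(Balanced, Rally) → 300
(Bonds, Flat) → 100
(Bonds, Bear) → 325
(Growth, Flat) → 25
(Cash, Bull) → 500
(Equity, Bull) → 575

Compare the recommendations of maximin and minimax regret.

Row minima: Balanced=-200, Bonds=100, Hedged=0, Equity=275, Cash=450, Growth=-25, Value=50
Best worst-case = 450 → Cash.
Column bests: Bear=600, Flat=675, Bull=775, Rally=750.
Balanced regrets: 800, 700, 725, 450 → max 800
Bonds regrets: 275, 575, 625, 400 → max 625
Hedged regrets: 600, 0, 350, 350 → max 600
Equity regrets: 325, 0, 200, 0 → max 325
Cash regrets: 0, 175, 275, 300 → max 300
Growth regrets: 500, 650, 0, 775 → max 775
Value regrets: 375, 100, 0, 700 → max 700
Smallest max regret = 300 → Cash.

maximin → Cash; minimax regret → Cash (agree)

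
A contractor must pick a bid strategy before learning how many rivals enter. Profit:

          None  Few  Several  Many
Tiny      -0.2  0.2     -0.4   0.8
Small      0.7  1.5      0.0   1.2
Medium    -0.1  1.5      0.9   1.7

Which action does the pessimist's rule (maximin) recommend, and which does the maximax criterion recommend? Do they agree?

maximin → Small; maximax → Medium (disagree)

Row minima: Tiny=-0.4, Small=0.0, Medium=-0.1
Best worst-case = 0.0 → Small.
Row maxima: Tiny=0.8, Small=1.5, Medium=1.7
Best best-case = 1.7 → Medium.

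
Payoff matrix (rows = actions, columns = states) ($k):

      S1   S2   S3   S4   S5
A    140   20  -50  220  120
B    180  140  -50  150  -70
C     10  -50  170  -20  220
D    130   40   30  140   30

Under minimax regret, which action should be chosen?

Column bests: S1=180, S2=140, S3=170, S4=220, S5=220.
A regrets: 40, 120, 220, 0, 100 → max 220
B regrets: 0, 0, 220, 70, 290 → max 290
C regrets: 170, 190, 0, 240, 0 → max 240
D regrets: 50, 100, 140, 80, 190 → max 190
Smallest max regret = 190 → D.

D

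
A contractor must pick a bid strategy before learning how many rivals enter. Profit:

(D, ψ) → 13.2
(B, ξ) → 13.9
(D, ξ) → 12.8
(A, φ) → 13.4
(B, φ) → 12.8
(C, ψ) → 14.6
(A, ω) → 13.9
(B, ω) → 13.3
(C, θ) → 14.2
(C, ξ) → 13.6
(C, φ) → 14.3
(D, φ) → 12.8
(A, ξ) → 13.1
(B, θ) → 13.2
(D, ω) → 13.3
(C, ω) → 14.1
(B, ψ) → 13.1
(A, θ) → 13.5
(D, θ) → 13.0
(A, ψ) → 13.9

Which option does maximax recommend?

C

Row maxima: A=13.9, B=13.9, C=14.6, D=13.3
Best best-case = 14.6 → C.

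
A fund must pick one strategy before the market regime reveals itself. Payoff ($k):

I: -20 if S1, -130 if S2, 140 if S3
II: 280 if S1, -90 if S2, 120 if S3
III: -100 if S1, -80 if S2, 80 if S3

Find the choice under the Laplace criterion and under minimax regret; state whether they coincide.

laplace → II; minimax regret → II (agree)

Row averages: I=-10/3, II=310/3, III=-100/3
Highest average = 310/3 → II.
Column bests: S1=280, S2=-80, S3=140.
I regrets: 300, 50, 0 → max 300
II regrets: 0, 10, 20 → max 20
III regrets: 380, 0, 60 → max 380
Smallest max regret = 20 → II.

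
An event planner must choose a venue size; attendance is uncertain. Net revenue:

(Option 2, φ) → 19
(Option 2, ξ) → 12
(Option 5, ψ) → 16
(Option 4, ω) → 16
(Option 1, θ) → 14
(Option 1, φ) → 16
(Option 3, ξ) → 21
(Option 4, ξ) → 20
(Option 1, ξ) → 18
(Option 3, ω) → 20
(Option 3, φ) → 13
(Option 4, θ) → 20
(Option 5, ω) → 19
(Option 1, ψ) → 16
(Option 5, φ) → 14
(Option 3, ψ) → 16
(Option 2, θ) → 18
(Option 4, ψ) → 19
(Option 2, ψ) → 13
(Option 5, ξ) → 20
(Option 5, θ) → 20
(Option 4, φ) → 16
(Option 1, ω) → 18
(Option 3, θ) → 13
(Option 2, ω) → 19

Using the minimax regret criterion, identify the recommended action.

Column bests: θ=20, φ=19, ψ=19, ω=20, ξ=21.
Option 1 regrets: 6, 3, 3, 2, 3 → max 6
Option 2 regrets: 2, 0, 6, 1, 9 → max 9
Option 3 regrets: 7, 6, 3, 0, 0 → max 7
Option 4 regrets: 0, 3, 0, 4, 1 → max 4
Option 5 regrets: 0, 5, 3, 1, 1 → max 5
Smallest max regret = 4 → Option 4.

Option 4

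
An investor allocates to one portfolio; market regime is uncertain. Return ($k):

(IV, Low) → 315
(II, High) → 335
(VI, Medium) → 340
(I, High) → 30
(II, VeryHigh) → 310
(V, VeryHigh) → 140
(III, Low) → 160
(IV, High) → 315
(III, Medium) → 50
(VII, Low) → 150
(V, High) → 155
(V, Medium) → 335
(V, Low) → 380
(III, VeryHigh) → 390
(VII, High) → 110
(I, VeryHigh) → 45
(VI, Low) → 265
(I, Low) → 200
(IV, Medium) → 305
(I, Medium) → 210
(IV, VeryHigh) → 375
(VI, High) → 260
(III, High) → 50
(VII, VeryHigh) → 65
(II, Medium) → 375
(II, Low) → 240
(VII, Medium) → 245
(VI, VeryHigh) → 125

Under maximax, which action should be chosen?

III

Row maxima: I=210, II=375, III=390, IV=375, V=380, VI=340, VII=245
Best best-case = 390 → III.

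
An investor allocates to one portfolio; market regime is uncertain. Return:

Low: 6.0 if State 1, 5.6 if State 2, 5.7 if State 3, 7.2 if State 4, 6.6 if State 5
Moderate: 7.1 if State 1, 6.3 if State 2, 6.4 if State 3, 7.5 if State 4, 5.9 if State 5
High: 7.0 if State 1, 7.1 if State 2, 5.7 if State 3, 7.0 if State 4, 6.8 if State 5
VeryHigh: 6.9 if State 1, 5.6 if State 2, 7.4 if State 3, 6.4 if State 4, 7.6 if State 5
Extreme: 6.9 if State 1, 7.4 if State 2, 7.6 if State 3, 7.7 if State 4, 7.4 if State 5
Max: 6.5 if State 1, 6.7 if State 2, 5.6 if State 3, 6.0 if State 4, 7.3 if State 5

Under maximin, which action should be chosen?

Extreme

Row minima: Low=5.6, Moderate=5.9, High=5.7, VeryHigh=5.6, Extreme=6.9, Max=5.6
Best worst-case = 6.9 → Extreme.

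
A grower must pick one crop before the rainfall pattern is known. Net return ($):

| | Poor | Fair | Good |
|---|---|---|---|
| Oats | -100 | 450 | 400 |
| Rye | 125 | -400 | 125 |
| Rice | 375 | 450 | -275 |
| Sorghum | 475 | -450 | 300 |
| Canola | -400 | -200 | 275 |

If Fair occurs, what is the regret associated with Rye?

850

Best payoff under Fair is 450.
Regret = 450 − (-400) = 850.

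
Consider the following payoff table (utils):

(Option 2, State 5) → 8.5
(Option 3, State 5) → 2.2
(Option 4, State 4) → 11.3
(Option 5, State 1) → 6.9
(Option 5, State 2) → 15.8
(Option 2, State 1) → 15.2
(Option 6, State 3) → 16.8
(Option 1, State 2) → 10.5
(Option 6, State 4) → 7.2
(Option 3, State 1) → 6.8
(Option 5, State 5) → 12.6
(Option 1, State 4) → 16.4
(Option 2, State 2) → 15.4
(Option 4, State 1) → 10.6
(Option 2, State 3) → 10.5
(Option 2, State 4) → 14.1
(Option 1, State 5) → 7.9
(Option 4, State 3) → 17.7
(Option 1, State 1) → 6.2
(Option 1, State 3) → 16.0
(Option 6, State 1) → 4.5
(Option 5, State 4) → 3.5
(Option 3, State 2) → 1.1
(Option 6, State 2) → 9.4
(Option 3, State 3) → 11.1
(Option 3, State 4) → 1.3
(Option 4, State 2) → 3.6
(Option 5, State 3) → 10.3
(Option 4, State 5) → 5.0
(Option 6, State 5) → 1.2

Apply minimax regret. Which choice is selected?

Option 2

Column bests: State 1=15.2, State 2=15.8, State 3=17.7, State 4=16.4, State 5=12.6.
Option 1 regrets: 9.0, 5.3, 1.7, 0.0, 4.7 → max 9.0
Option 2 regrets: 0.0, 0.4, 7.2, 2.3, 4.1 → max 7.2
Option 3 regrets: 8.4, 14.7, 6.6, 15.1, 10.4 → max 15.1
Option 4 regrets: 4.6, 12.2, 0.0, 5.1, 7.6 → max 12.2
Option 5 regrets: 8.3, 0.0, 7.4, 12.9, 0.0 → max 12.9
Option 6 regrets: 10.7, 6.4, 0.9, 9.2, 11.4 → max 11.4
Smallest max regret = 7.2 → Option 2.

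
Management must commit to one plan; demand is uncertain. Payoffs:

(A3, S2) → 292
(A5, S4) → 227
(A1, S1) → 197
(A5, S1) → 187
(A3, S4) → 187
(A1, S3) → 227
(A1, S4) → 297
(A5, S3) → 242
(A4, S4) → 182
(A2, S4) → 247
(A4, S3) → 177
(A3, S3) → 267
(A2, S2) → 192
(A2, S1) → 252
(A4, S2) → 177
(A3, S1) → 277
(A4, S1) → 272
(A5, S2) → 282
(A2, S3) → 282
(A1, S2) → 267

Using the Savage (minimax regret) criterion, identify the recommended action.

Column bests: S1=277, S2=292, S3=282, S4=297.
A1 regrets: 80, 25, 55, 0 → max 80
A2 regrets: 25, 100, 0, 50 → max 100
A3 regrets: 0, 0, 15, 110 → max 110
A4 regrets: 5, 115, 105, 115 → max 115
A5 regrets: 90, 10, 40, 70 → max 90
Smallest max regret = 80 → A1.

A1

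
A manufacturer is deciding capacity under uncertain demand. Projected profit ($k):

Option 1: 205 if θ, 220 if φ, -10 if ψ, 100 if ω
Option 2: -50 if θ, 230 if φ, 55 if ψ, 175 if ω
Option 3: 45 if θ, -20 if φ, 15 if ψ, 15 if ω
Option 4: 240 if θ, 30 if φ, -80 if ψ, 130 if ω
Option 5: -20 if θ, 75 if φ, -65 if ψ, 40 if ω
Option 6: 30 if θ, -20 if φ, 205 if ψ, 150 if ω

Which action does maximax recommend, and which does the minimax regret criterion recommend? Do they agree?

Row maxima: Option 1=220, Option 2=230, Option 3=45, Option 4=240, Option 5=75, Option 6=205
Best best-case = 240 → Option 4.
Column bests: θ=240, φ=230, ψ=205, ω=175.
Option 1 regrets: 35, 10, 215, 75 → max 215
Option 2 regrets: 290, 0, 150, 0 → max 290
Option 3 regrets: 195, 250, 190, 160 → max 250
Option 4 regrets: 0, 200, 285, 45 → max 285
Option 5 regrets: 260, 155, 270, 135 → max 270
Option 6 regrets: 210, 250, 0, 25 → max 250
Smallest max regret = 215 → Option 1.

maximax → Option 4; minimax regret → Option 1 (disagree)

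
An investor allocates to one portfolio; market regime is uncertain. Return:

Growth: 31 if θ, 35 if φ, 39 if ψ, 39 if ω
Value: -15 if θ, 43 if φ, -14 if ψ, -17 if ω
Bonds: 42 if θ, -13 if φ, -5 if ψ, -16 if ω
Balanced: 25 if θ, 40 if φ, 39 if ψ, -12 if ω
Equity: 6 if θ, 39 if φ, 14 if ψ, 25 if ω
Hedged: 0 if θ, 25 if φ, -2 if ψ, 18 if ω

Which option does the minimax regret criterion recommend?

Column bests: θ=42, φ=43, ψ=39, ω=39.
Growth regrets: 11, 8, 0, 0 → max 11
Value regrets: 57, 0, 53, 56 → max 57
Bonds regrets: 0, 56, 44, 55 → max 56
Balanced regrets: 17, 3, 0, 51 → max 51
Equity regrets: 36, 4, 25, 14 → max 36
Hedged regrets: 42, 18, 41, 21 → max 42
Smallest max regret = 11 → Growth.

Growth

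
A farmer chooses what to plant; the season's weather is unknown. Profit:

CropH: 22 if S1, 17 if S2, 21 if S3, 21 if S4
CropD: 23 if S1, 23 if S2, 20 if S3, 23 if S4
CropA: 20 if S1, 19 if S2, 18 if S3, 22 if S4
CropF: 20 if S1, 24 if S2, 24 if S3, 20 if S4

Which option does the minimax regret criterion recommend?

CropF

Column bests: S1=23, S2=24, S3=24, S4=23.
CropH regrets: 1, 7, 3, 2 → max 7
CropD regrets: 0, 1, 4, 0 → max 4
CropA regrets: 3, 5, 6, 1 → max 6
CropF regrets: 3, 0, 0, 3 → max 3
Smallest max regret = 3 → CropF.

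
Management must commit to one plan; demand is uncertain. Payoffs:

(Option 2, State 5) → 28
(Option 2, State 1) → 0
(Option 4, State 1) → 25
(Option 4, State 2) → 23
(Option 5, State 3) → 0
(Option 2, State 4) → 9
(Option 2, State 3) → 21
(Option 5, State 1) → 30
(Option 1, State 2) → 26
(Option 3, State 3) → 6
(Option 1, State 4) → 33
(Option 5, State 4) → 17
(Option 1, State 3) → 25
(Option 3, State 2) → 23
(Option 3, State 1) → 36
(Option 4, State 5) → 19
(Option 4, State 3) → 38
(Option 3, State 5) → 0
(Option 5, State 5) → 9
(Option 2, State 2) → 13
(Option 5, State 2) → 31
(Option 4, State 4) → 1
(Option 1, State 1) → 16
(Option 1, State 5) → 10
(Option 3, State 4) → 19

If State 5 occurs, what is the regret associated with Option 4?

Best payoff under State 5 is 28.
Regret = 28 − 19 = 9.

9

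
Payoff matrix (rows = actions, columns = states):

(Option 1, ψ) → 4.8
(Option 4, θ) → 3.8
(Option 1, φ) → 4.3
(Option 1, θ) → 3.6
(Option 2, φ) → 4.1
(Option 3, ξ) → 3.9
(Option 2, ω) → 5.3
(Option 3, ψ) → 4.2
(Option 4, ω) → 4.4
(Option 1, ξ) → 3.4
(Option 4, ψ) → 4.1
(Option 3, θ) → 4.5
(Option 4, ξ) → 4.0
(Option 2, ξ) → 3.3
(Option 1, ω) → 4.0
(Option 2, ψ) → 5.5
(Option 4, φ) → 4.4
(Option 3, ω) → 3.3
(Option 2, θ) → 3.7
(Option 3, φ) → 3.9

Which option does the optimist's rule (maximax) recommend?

Row maxima: Option 1=4.8, Option 2=5.5, Option 3=4.5, Option 4=4.4
Best best-case = 5.5 → Option 2.

Option 2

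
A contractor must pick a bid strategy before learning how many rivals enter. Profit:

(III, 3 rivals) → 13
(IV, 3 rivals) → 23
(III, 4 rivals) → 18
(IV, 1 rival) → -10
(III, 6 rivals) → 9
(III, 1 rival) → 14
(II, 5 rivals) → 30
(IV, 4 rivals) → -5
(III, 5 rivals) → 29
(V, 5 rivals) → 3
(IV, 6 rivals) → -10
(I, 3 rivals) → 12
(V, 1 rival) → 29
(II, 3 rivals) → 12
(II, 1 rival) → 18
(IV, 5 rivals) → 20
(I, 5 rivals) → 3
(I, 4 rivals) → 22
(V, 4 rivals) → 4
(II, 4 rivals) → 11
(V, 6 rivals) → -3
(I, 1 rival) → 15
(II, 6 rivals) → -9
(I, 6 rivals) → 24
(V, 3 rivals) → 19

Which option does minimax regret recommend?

Column bests: 1 rival=29, 3 rivals=23, 4 rivals=22, 5 rivals=30, 6 rivals=24.
I regrets: 14, 11, 0, 27, 0 → max 27
II regrets: 11, 11, 11, 0, 33 → max 33
III regrets: 15, 10, 4, 1, 15 → max 15
IV regrets: 39, 0, 27, 10, 34 → max 39
V regrets: 0, 4, 18, 27, 27 → max 27
Smallest max regret = 15 → III.

III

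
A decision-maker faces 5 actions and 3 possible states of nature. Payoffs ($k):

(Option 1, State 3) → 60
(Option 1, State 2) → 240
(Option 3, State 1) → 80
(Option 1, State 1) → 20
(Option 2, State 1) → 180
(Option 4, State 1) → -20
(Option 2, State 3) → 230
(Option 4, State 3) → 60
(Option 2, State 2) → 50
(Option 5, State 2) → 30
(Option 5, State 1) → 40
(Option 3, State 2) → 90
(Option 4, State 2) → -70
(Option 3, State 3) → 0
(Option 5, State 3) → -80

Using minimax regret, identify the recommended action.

Column bests: State 1=180, State 2=240, State 3=230.
Option 1 regrets: 160, 0, 170 → max 170
Option 2 regrets: 0, 190, 0 → max 190
Option 3 regrets: 100, 150, 230 → max 230
Option 4 regrets: 200, 310, 170 → max 310
Option 5 regrets: 140, 210, 310 → max 310
Smallest max regret = 170 → Option 1.

Option 1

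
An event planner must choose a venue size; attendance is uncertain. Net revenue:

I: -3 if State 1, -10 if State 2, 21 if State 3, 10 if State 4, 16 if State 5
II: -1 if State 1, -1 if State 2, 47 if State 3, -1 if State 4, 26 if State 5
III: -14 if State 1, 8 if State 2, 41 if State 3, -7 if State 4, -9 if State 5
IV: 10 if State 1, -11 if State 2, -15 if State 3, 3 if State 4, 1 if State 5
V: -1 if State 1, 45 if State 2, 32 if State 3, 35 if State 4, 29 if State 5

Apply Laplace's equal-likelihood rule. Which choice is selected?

Row averages: I=6.8, II=14, III=3.8, IV=-2.4, V=28
Highest average = 28 → V.

V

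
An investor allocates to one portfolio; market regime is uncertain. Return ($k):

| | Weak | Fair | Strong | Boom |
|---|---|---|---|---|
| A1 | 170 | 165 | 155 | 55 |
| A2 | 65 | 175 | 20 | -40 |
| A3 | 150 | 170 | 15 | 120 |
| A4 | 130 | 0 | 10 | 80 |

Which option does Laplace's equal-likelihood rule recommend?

A1

Row averages: A1=136.25, A2=55, A3=113.75, A4=55
Highest average = 136.25 → A1.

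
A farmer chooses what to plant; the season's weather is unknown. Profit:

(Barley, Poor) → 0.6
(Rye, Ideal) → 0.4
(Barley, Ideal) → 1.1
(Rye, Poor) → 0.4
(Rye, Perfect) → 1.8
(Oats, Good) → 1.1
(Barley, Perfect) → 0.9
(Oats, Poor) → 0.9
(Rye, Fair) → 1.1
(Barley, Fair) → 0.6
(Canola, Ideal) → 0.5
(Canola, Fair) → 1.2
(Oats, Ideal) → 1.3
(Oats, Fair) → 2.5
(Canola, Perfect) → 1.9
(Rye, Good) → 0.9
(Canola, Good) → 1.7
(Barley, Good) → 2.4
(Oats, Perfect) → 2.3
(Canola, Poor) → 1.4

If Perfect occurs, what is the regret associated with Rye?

0.5

Best payoff under Perfect is 2.3.
Regret = 2.3 − 1.8 = 0.5.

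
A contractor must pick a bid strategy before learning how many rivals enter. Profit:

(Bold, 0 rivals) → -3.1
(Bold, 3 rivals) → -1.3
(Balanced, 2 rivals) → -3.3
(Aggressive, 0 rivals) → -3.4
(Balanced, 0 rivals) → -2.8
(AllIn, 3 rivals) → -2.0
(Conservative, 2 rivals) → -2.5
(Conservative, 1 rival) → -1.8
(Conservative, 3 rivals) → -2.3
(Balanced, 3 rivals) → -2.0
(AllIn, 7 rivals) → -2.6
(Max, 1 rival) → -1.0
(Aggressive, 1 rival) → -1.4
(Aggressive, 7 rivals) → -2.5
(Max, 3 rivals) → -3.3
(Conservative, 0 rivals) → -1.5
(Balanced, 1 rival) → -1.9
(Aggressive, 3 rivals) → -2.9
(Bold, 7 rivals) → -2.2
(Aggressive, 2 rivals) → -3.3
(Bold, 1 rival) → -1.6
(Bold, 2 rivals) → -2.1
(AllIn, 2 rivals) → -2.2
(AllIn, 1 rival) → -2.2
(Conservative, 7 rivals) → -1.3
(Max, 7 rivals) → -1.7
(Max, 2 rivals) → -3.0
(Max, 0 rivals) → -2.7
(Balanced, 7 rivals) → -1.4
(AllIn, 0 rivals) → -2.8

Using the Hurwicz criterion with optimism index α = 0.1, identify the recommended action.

Conservative

Conservative: 0.1·(-1.3) + 0.9·(-2.5) = -2.38
Balanced: 0.1·(-1.4) + 0.9·(-3.3) = -3.11
Aggressive: 0.1·(-1.4) + 0.9·(-3.4) = -3.2
Bold: 0.1·(-1.3) + 0.9·(-3.1) = -2.92
AllIn: 0.1·(-2.0) + 0.9·(-2.8) = -2.72
Max: 0.1·(-1.0) + 0.9·(-3.3) = -3.07
Highest Hurwicz score = -2.38 → Conservative.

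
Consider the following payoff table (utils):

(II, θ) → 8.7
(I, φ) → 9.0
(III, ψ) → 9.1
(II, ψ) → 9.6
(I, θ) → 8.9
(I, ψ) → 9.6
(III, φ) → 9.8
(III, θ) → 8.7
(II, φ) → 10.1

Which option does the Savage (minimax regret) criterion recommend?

II

Column bests: θ=8.9, φ=10.1, ψ=9.6.
I regrets: 0.0, 1.1, 0.0 → max 1.1
II regrets: 0.2, 0.0, 0.0 → max 0.2
III regrets: 0.2, 0.3, 0.5 → max 0.5
Smallest max regret = 0.2 → II.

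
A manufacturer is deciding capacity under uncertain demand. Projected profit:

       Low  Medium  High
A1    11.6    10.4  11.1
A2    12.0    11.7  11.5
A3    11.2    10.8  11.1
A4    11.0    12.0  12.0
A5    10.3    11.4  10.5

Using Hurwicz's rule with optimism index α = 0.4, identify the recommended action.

A2

A1: 0.4·11.6 + 0.6·10.4 = 10.88
A2: 0.4·12.0 + 0.6·11.5 = 11.7
A3: 0.4·11.2 + 0.6·10.8 = 10.96
A4: 0.4·12.0 + 0.6·11.0 = 11.4
A5: 0.4·11.4 + 0.6·10.3 = 10.74
Highest Hurwicz score = 11.7 → A2.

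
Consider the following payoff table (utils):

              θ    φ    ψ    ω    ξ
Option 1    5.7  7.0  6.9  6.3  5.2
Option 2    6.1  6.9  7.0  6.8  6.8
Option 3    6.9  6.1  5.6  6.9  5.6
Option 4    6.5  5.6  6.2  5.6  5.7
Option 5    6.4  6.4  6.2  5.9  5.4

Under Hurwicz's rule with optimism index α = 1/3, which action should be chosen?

Option 1: 1/3·7.0 + 2/3·5.2 = 5.8
Option 2: 1/3·7.0 + 2/3·6.1 = 6.4
Option 3: 1/3·6.9 + 2/3·5.6 = 181/30
Option 4: 1/3·6.5 + 2/3·5.6 = 5.9
Option 5: 1/3·6.4 + 2/3·5.4 = 86/15
Highest Hurwicz score = 6.4 → Option 2.

Option 2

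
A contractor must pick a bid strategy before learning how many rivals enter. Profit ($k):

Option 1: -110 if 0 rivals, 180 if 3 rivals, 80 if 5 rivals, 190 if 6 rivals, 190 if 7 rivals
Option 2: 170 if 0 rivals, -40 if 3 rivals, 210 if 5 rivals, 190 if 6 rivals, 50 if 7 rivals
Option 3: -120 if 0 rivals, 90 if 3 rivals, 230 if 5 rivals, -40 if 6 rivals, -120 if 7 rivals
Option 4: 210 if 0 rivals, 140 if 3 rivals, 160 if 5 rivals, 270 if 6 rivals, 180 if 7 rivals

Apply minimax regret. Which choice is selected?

Column bests: 0 rivals=210, 3 rivals=180, 5 rivals=230, 6 rivals=270, 7 rivals=190.
Option 1 regrets: 320, 0, 150, 80, 0 → max 320
Option 2 regrets: 40, 220, 20, 80, 140 → max 220
Option 3 regrets: 330, 90, 0, 310, 310 → max 330
Option 4 regrets: 0, 40, 70, 0, 10 → max 70
Smallest max regret = 70 → Option 4.

Option 4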